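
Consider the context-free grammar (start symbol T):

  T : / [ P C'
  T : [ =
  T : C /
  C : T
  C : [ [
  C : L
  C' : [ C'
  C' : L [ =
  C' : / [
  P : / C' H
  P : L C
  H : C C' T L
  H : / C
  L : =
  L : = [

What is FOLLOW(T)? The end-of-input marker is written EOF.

T is the start symbol, so EOF ∈ FOLLOW(T).
In C : T: T is at the end, add FOLLOW(C) = { /, =, [ }.
In H : C C' T L: add FIRST(L) = { = }.
Union: FOLLOW(T) = { EOF, /, =, [ }.

{ EOF, /, =, [ }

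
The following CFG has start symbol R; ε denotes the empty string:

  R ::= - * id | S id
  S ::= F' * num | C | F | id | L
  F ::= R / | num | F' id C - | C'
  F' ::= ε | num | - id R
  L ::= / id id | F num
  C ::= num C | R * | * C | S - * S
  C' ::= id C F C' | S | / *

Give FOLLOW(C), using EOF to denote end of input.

In S ::= C: C is at the end, add FOLLOW(S) = { *, -, /, id, num }.
In F ::= F' id C -: add FIRST(-) = { - }.
In C ::= num C: C is at the end, add FOLLOW(C) = { *, -, /, id, num }.
In C ::= * C: C is at the end, add FOLLOW(C) = { *, -, /, id, num }.
In C' ::= id C F C': add FIRST(F C') = { *, -, /, id, num }.
Union: FOLLOW(C) = { *, -, /, id, num }.

{ *, -, /, id, num }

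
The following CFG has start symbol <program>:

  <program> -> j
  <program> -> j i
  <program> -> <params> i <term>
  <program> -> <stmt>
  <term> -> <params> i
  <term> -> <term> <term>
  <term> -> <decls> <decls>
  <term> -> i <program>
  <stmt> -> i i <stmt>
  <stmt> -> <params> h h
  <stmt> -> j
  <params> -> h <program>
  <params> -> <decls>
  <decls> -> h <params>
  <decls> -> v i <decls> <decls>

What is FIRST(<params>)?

<params> -> h <program> contributes {h}.
From <params> -> <decls>: add FIRST(<decls>) = { h, v }.
Union: FIRST(<params>) = { h, v }.

{ h, v }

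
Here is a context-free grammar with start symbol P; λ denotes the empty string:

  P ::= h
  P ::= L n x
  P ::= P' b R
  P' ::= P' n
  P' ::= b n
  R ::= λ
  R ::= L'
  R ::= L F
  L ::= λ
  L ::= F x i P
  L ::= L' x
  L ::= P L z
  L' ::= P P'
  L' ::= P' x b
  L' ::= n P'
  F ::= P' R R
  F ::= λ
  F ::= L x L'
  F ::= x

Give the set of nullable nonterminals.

{ F, L, R }

Directly nullable (have an λ-production): R, L, F.
No other nonterminal has a production whose RHS symbols are all nullable.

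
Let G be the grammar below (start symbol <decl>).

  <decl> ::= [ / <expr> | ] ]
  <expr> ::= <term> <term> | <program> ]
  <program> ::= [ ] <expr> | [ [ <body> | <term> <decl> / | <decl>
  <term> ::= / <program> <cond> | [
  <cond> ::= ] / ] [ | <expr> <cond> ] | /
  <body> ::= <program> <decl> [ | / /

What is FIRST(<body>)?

{ /, [, ] }

From <body> ::= <program> <decl> [: add FIRST(<program>) = { /, [, ] }.
<body> ::= / / contributes {/}.
Union: FIRST(<body>) = { /, [, ] }.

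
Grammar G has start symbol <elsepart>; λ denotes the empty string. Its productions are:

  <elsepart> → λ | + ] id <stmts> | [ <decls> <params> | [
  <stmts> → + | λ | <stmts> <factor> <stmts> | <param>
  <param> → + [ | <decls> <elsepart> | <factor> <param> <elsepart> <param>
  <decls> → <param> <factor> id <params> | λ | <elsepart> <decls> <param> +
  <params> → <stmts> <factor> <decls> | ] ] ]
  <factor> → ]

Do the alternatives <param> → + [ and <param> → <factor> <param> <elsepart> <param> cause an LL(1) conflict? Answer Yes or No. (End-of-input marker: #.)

FIRST(+ [) = { + } and FIRST(<factor> <param> <elsepart> <param>) = { ] }.
The FIRST sets are disjoint and neither alternative is nullable — no conflict.

No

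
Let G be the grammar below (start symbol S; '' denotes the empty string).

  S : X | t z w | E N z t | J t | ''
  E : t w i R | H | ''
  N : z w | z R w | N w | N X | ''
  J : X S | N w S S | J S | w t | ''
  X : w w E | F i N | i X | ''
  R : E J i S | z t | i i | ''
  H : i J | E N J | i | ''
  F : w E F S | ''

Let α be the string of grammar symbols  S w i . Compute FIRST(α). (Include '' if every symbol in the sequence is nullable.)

Add FIRST(S)\{''} = { i, t, w, z }; S is nullable, continue.
w is a terminal; add {w} and stop.

{ i, t, w, z }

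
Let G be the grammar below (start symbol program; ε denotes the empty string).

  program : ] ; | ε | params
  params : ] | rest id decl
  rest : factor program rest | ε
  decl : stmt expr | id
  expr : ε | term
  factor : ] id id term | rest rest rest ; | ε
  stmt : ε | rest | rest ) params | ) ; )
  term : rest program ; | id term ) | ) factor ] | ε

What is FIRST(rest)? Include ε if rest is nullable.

From rest : factor program rest: factor, program, rest nullable, take FIRST(factor) ∪ FIRST(program) ∪ FIRST(rest) = { ;, ], id }; also ε since the whole RHS is nullable.
rest : ε contributes ε.
Union: FIRST(rest) = { ;, ], id, ε }.

{ ;, ], id, ε }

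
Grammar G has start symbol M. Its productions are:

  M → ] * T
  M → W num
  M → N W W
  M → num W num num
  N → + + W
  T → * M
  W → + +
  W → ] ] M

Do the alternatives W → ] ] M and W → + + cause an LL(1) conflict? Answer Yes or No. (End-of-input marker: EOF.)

No

FIRST(] ] M) = { ] } and FIRST(+ +) = { + }.
The FIRST sets are disjoint and neither alternative is nullable — no conflict.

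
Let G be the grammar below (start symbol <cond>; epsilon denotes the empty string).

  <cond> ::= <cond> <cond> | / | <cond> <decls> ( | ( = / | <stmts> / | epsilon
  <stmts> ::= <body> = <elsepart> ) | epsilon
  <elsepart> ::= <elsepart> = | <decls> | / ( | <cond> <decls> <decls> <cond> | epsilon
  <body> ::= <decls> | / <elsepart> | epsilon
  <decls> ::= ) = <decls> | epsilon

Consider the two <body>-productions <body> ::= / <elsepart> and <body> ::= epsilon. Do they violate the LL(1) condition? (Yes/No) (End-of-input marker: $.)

No

FIRST(/ <elsepart>) = { / } and FIRST(epsilon) = { epsilon }.
The second is nullable but FOLLOW(<body>) = { = } is disjoint from FIRST of the first.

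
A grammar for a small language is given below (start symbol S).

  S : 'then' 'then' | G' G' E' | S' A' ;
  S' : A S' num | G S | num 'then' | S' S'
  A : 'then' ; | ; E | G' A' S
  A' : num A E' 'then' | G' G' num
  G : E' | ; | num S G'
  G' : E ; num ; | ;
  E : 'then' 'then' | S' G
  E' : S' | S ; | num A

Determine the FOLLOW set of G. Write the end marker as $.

In S' : G S: add FIRST(S) = { 'then', ;, num }.
In E : S' G: G is at the end, add FOLLOW(E) = { $, 'then', ;, num }.
Union: FOLLOW(G) = { $, 'then', ;, num }.

{ $, 'then', ;, num }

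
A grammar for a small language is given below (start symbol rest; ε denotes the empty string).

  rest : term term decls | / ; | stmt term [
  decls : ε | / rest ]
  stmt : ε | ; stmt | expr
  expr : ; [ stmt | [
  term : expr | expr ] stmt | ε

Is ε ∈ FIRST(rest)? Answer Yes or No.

Yes

rest : term term decls and each of term, term, decls is nullable, so rest ⇒* ε.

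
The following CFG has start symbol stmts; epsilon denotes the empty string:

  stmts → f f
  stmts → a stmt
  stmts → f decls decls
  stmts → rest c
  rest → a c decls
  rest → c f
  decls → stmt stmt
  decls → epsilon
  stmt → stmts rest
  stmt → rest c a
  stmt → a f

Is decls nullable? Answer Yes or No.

decls has an epsilon-production, so decls ⇒ epsilon.

Yes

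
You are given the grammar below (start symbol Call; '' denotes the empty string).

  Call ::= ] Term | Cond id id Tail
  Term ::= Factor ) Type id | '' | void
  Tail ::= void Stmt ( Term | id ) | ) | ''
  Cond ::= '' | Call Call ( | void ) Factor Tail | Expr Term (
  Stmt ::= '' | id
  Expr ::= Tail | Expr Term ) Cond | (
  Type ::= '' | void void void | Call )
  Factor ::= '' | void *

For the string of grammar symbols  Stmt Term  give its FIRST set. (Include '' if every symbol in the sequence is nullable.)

{ ), id, void, '' }

Add FIRST(Stmt)\{''} = { id }; Stmt is nullable, continue.
Add FIRST(Term)\{''} = { ), void }; Term is nullable, continue.
Every symbol is nullable, so include ''.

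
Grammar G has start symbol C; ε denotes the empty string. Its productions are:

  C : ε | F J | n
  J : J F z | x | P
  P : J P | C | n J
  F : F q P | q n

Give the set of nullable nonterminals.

Directly nullable (have an ε-production): C.
J : P with every symbol nullable, so J is nullable.
P : J P with every symbol nullable, so P is nullable.
No other nonterminal has a production whose RHS symbols are all nullable.

{ C, J, P }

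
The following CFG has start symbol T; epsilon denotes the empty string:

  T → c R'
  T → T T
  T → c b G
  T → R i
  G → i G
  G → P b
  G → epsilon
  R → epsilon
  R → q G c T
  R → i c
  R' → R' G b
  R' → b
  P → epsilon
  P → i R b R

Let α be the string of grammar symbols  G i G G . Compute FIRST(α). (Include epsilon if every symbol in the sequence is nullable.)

{ b, i }

Add FIRST(G)\{epsilon} = { b, i }; G is nullable, continue.
i is a terminal; add {i} and stop.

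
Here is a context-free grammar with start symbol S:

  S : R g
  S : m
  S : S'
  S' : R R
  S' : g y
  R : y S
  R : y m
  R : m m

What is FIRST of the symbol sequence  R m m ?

{ m, y }

Add FIRST(R) = { m, y }; R is not nullable, stop.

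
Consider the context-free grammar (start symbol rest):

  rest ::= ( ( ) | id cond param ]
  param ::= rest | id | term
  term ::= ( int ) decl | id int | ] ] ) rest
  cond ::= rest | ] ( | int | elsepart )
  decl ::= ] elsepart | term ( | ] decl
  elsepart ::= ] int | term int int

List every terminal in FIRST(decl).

decl ::= ] elsepart contributes {]}.
From decl ::= term (: add FIRST(term) = { (, ], id }.
decl ::= ] decl contributes {]}.
Union: FIRST(decl) = { (, ], id }.

{ (, ], id }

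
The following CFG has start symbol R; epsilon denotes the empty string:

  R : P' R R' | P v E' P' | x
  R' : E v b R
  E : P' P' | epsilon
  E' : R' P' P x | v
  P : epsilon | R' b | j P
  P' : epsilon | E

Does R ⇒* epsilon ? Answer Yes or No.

Nullable nonterminals: E, P, P'.
No production of R has an RHS whose symbols are all nullable, so R is not nullable.

No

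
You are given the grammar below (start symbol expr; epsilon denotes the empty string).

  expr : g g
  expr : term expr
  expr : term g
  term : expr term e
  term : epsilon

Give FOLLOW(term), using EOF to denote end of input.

{ e, g }

In expr : term expr: add FIRST(expr) = { g }.
In expr : term g: add FIRST(g) = { g }.
In term : expr term e: add FIRST(e) = { e }.
Union: FOLLOW(term) = { e, g }.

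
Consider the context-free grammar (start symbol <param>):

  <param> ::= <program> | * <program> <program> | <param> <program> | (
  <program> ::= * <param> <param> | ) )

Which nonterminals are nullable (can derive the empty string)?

{ } (none)

No nonterminal has an empty production or an RHS whose symbols are all nullable.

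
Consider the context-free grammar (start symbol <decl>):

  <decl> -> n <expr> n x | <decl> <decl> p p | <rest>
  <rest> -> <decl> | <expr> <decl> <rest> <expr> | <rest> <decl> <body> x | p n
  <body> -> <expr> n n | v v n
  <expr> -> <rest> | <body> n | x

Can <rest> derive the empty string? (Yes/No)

No

No nonterminal in this grammar is nullable.
No production of <rest> has an RHS whose symbols are all nullable, so <rest> is not nullable.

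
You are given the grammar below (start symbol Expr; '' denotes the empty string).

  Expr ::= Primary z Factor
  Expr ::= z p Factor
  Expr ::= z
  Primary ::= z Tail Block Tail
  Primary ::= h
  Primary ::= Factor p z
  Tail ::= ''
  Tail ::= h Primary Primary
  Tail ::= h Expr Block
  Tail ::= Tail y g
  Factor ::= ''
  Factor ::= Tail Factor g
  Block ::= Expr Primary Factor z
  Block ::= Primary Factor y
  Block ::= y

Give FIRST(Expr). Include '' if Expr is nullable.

{ g, h, p, y, z }

From Expr ::= Primary z Factor: add FIRST(Primary) = { g, h, p, y, z }.
Expr ::= z p Factor contributes {z}.
Expr ::= z contributes {z}.
Union: FIRST(Expr) = { g, h, p, y, z }.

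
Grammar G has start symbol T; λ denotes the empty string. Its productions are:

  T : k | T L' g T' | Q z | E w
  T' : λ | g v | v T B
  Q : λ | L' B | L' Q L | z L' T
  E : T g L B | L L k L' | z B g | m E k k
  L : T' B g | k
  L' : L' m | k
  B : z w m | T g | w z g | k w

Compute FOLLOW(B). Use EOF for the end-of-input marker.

In T' : v T B: B is at the end, add FOLLOW(T') = { EOF, g, k, m, v, w, z }.
In Q : L' B: B is at the end, add FOLLOW(Q) = { g, k, m, v, w, z }.
In E : T g L B: B is at the end, add FOLLOW(E) = { k, w }.
In E : z B g: add FIRST(g) = { g }.
In L : T' B g: add FIRST(g) = { g }.
Union: FOLLOW(B) = { EOF, g, k, m, v, w, z }.

{ EOF, g, k, m, v, w, z }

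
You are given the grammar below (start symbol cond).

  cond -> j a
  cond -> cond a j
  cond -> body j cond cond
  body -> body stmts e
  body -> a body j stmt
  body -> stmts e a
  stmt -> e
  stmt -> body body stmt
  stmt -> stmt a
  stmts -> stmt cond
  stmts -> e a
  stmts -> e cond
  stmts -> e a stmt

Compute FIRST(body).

From body -> body stmts e: add FIRST(body) = { a, e }.
body -> a body j stmt contributes {a}.
From body -> stmts e a: add FIRST(stmts) = { a, e }.
Union: FIRST(body) = { a, e }.

{ a, e }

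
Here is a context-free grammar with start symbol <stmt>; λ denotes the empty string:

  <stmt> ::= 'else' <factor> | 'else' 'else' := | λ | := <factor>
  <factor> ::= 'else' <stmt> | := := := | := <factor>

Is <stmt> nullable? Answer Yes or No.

Yes

<stmt> has an λ-production, so <stmt> ⇒ λ.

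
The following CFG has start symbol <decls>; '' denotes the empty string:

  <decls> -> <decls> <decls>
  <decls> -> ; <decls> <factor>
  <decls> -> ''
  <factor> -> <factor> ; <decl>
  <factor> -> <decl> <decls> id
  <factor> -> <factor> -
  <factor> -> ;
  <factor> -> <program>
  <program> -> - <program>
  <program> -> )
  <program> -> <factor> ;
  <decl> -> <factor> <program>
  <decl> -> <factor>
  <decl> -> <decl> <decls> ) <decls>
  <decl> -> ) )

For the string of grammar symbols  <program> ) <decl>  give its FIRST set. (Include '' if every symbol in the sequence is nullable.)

Add FIRST(<program>) = { ), -, ; }; <program> is not nullable, stop.

{ ), -, ; }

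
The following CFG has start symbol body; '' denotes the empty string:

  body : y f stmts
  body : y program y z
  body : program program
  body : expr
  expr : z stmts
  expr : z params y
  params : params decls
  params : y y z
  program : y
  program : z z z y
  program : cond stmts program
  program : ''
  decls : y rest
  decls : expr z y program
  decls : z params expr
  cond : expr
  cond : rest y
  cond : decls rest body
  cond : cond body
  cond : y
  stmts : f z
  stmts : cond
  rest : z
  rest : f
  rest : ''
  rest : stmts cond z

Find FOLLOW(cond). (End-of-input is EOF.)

{ EOF, f, y, z }

In program : cond stmts program: add FIRST(stmts program) = { f, y, z }.
In cond : cond body: add FIRST(body)\{''} = { f, y, z }.
  Since body is nullable, also add FOLLOW(cond) = { EOF, f, y, z }.
In stmts : cond: cond is at the end, add FOLLOW(stmts) = { EOF, f, y, z }.
In rest : stmts cond z: add FIRST(z) = { z }.
Union: FOLLOW(cond) = { EOF, f, y, z }.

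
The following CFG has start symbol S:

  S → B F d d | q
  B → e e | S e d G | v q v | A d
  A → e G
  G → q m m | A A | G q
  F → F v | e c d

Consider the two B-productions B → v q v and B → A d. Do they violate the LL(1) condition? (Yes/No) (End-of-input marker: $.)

No

FIRST(v q v) = { v } and FIRST(A d) = { e }.
The FIRST sets are disjoint and neither alternative is nullable — no conflict.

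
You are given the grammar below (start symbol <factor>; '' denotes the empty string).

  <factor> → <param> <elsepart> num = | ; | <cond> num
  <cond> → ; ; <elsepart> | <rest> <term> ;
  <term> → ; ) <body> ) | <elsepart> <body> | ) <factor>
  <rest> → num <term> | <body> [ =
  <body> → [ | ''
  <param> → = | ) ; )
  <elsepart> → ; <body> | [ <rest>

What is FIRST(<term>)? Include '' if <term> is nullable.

<term> → ; ) <body> ) contributes {;}.
From <term> → <elsepart> <body>: add FIRST(<elsepart>) = { ;, [ }.
<term> → ) <factor> contributes {)}.
Union: FIRST(<term>) = { ), ;, [ }.

{ ), ;, [ }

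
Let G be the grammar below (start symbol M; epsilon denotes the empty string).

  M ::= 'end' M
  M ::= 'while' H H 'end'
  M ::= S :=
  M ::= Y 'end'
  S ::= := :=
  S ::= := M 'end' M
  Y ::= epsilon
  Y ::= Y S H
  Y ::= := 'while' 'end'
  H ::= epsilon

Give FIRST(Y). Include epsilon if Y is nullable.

{ :=, epsilon }

Y ::= epsilon contributes epsilon.
From Y ::= Y S H: Y nullable, take FIRST(Y) ∪ FIRST(S) = { := }.
Y ::= := 'while' 'end' contributes {:=}.
Union: FIRST(Y) = { :=, epsilon }.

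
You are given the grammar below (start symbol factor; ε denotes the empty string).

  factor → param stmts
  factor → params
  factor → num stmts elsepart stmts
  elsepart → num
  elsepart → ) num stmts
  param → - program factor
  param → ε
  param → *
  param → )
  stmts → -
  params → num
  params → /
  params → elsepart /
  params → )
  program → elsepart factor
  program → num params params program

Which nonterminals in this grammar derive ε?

Directly nullable (have an ε-production): param.
No other nonterminal has a production whose RHS symbols are all nullable.

{ param }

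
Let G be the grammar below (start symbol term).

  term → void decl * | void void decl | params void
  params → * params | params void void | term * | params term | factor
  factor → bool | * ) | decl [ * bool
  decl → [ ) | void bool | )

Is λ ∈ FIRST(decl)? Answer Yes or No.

No nonterminal in this grammar is nullable.
No production of decl has an RHS whose symbols are all nullable, so decl is not nullable.

No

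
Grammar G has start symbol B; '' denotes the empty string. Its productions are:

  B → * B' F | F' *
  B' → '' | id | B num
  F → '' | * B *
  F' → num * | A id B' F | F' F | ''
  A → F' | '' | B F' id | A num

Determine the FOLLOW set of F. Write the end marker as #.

In B → * B' F: F is at the end, add FOLLOW(B) = { #, *, id, num }.
In F' → A id B' F: F is at the end, add FOLLOW(F') = { *, id, num }.
In F' → F' F: F is at the end, add FOLLOW(F') = { *, id, num }.
Union: FOLLOW(F) = { #, *, id, num }.

{ #, *, id, num }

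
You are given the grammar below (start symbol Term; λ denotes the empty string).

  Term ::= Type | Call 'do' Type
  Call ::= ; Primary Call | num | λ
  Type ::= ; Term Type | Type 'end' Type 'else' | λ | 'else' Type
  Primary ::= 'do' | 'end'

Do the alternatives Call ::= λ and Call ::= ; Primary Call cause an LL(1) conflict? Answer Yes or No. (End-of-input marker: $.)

FIRST(λ) = { λ } and FIRST(; Primary Call) = { ; }.
The first is nullable but FOLLOW(Call) = { 'do' } is disjoint from FIRST of the second.

No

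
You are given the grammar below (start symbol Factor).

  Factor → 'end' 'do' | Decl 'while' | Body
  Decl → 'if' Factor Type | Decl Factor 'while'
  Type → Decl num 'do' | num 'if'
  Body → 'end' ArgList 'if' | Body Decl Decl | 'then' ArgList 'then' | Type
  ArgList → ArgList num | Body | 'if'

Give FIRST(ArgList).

{ 'end', 'if', 'then', num }

From ArgList → ArgList num: add FIRST(ArgList) = { 'end', 'if', 'then', num }.
From ArgList → Body: add FIRST(Body) = { 'end', 'if', 'then', num }.
ArgList → 'if' contributes {'if'}.
Union: FIRST(ArgList) = { 'end', 'if', 'then', num }.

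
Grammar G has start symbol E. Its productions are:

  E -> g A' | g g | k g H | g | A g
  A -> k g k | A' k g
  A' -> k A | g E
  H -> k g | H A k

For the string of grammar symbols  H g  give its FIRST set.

Add FIRST(H) = { k }; H is not nullable, stop.

{ k }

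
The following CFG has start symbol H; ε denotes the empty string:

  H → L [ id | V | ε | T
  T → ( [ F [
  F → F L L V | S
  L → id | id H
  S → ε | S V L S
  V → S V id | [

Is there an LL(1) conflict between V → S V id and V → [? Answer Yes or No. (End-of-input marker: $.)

FIRST(S V id) = { [ } and FIRST([) = { [ }.
Both contain [, so the two alternatives are not disjoint — LL(1) conflict.

Yes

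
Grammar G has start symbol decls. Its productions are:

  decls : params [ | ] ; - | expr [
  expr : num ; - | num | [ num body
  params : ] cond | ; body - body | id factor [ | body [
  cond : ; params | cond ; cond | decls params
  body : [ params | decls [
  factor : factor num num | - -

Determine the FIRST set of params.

{ ;, [, ], id, num }

params : ] cond contributes {]}.
params : ; body - body contributes {;}.
params : id factor [ contributes {id}.
From params : body [: add FIRST(body) = { ;, [, ], id, num }.
Union: FIRST(params) = { ;, [, ], id, num }.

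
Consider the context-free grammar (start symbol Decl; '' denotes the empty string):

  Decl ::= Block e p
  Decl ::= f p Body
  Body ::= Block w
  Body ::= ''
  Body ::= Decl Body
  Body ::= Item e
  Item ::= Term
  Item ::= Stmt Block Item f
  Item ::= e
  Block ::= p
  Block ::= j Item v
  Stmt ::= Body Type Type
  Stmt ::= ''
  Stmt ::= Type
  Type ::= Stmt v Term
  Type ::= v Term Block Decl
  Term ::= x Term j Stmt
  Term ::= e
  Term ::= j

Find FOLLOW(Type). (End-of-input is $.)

{ e, f, j, p, v, x }

In Stmt ::= Body Type Type: add FIRST(Type) = { e, f, j, p, v, x }.
In Stmt ::= Body Type Type: Type is at the end, add FOLLOW(Stmt) = { e, f, j, p, v, x }.
In Stmt ::= Type: Type is at the end, add FOLLOW(Stmt) = { e, f, j, p, v, x }.
Union: FOLLOW(Type) = { e, f, j, p, v, x }.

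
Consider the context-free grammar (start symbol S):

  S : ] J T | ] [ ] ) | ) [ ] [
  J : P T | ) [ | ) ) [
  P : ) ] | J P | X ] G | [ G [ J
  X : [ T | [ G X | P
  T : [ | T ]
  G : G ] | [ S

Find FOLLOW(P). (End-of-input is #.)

{ [, ] }

In J : P T: add FIRST(T) = { [ }.
In P : J P: P is at the end, add FOLLOW(P) = { [, ] }.
In X : P: P is at the end, add FOLLOW(X) = { ] }.
Union: FOLLOW(P) = { [, ] }.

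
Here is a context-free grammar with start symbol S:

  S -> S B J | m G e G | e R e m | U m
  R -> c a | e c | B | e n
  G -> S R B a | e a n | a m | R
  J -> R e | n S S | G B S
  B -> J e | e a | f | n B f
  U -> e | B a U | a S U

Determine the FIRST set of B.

From B -> J e: add FIRST(J) = { a, c, e, f, m, n }.
B -> e a contributes {e}.
B -> f contributes {f}.
B -> n B f contributes {n}.
Union: FIRST(B) = { a, c, e, f, m, n }.

{ a, c, e, f, m, n }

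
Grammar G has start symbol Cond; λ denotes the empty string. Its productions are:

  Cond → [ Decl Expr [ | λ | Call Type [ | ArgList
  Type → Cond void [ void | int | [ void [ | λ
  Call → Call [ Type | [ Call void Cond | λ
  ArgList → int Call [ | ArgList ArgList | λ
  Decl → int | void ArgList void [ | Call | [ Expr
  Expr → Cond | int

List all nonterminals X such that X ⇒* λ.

Directly nullable (have an λ-production): Cond, Type, Call, ArgList.
Decl → Call with every symbol nullable, so Decl is nullable.
Expr → Cond with every symbol nullable, so Expr is nullable.

{ ArgList, Call, Cond, Decl, Expr, Type }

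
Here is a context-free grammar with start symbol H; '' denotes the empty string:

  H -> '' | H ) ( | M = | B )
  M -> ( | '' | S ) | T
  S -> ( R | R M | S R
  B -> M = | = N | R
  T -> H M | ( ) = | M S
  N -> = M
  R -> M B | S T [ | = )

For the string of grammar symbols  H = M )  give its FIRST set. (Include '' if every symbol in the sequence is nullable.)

Add FIRST(H)\{''} = { (, ), = }; H is nullable, continue.
= is a terminal; add {=} and stop.

{ (, ), = }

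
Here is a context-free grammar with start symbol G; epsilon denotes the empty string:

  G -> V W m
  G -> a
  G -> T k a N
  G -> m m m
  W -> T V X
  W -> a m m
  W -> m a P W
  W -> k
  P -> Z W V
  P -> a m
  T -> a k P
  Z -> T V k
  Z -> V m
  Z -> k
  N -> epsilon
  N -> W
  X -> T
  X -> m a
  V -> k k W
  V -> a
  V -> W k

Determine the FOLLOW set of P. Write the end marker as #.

In W -> m a P W: add FIRST(W) = { a, k, m }.
In T -> a k P: P is at the end, add FOLLOW(T) = { #, a, k, m }.
Union: FOLLOW(P) = { #, a, k, m }.

{ #, a, k, m }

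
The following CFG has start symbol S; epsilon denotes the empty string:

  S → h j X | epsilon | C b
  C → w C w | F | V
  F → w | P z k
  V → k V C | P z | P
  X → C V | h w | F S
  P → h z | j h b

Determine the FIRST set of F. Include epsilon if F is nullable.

F → w contributes {w}.
From F → P z k: add FIRST(P) = { h, j }.
Union: FIRST(F) = { h, j, w }.

{ h, j, w }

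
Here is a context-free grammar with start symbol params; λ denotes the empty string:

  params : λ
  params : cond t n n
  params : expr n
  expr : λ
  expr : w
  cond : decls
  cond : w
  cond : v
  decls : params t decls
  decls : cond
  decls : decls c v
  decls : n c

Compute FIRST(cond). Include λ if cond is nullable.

From cond : decls: add FIRST(decls) = { n, t, v, w }.
cond : w contributes {w}.
cond : v contributes {v}.
Union: FIRST(cond) = { n, t, v, w }.

{ n, t, v, w }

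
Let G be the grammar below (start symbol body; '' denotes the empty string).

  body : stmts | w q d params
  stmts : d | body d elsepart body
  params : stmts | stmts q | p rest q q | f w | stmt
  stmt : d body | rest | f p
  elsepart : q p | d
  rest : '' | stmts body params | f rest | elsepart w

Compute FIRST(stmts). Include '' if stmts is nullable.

{ d, w }

stmts : d contributes {d}.
From stmts : body d elsepart body: add FIRST(body) = { d, w }.
Union: FIRST(stmts) = { d, w }.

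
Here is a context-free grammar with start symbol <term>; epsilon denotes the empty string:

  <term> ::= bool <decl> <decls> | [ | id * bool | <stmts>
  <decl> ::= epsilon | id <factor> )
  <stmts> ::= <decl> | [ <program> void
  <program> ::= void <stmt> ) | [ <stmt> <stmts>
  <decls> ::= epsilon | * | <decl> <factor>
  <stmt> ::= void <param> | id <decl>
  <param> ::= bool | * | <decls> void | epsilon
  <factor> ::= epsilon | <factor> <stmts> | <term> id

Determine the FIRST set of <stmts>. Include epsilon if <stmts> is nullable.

From <stmts> ::= <decl>: add FIRST(<decl>) = { id, epsilon } (including epsilon since <decl> is nullable).
<stmts> ::= [ <program> void contributes {[}.
Union: FIRST(<stmts>) = { [, id, epsilon }.

{ [, id, epsilon }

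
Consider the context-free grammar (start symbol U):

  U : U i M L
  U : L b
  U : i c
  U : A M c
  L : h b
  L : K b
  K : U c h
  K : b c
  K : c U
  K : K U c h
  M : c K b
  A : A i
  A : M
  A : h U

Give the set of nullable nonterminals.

{ } (none)

No nonterminal has an empty production or an RHS whose symbols are all nullable.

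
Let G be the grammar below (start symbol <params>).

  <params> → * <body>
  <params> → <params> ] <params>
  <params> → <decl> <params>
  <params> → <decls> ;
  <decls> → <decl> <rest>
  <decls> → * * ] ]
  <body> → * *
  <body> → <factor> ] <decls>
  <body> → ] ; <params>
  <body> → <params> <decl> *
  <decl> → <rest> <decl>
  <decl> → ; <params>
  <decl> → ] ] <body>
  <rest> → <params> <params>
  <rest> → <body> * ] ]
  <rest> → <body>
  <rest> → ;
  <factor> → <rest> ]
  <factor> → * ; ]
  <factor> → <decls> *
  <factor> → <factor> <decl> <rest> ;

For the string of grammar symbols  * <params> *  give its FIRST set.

{ * }

* is a terminal; add {*} and stop.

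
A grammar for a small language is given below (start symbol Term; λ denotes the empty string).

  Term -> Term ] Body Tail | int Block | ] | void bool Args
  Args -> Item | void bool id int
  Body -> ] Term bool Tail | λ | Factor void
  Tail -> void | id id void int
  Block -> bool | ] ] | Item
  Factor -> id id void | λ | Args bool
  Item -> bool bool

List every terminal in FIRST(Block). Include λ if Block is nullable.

{ ], bool }

Block -> bool contributes {bool}.
Block -> ] ] contributes {]}.
From Block -> Item: add FIRST(Item) = { bool }.
Union: FIRST(Block) = { ], bool }.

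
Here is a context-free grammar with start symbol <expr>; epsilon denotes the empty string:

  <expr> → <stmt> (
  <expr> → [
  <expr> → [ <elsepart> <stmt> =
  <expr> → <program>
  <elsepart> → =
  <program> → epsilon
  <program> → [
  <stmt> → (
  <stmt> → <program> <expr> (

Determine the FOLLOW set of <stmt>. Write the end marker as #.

In <expr> → <stmt> (: add FIRST(() = { ( }.
In <expr> → [ <elsepart> <stmt> =: add FIRST(=) = { = }.
Union: FOLLOW(<stmt>) = { (, = }.

{ (, = }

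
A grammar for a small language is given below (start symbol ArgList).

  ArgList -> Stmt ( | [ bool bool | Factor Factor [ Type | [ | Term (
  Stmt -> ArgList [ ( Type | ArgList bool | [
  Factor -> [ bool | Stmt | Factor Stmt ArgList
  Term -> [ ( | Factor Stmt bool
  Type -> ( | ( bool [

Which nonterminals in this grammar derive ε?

{ } (none)

No nonterminal has an empty production or an RHS whose symbols are all nullable.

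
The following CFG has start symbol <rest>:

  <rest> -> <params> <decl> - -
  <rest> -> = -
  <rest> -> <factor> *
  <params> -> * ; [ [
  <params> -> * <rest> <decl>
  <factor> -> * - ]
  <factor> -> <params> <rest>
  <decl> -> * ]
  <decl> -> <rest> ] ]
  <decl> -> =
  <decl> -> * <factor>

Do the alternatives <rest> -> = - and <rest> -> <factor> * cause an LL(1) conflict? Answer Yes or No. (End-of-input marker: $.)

No

FIRST(= -) = { = } and FIRST(<factor> *) = { * }.
The FIRST sets are disjoint and neither alternative is nullable — no conflict.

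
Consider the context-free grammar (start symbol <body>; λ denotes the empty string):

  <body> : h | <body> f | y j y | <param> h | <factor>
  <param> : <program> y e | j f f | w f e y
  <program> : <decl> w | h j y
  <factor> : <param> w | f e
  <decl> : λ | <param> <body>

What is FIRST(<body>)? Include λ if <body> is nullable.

{ f, h, j, w, y }

<body> : h contributes {h}.
From <body> : <body> f: add FIRST(<body>) = { f, h, j, w, y }.
<body> : y j y contributes {y}.
From <body> : <param> h: add FIRST(<param>) = { h, j, w }.
From <body> : <factor>: add FIRST(<factor>) = { f, h, j, w }.
Union: FIRST(<body>) = { f, h, j, w, y }.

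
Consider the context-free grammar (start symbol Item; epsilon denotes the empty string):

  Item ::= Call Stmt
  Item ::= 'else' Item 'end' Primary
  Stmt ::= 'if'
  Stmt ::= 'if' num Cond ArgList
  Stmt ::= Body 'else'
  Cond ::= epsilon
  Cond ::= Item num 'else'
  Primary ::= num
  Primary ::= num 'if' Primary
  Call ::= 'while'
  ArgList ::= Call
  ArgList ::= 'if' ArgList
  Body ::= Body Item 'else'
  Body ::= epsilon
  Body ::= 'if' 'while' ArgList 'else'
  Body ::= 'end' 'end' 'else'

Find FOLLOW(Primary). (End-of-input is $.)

{ $, 'else', 'end', num }

In Item ::= 'else' Item 'end' Primary: Primary is at the end, add FOLLOW(Item) = { $, 'else', 'end', num }.
In Primary ::= num 'if' Primary: Primary is at the end, add FOLLOW(Primary) = { $, 'else', 'end', num }.
Union: FOLLOW(Primary) = { $, 'else', 'end', num }.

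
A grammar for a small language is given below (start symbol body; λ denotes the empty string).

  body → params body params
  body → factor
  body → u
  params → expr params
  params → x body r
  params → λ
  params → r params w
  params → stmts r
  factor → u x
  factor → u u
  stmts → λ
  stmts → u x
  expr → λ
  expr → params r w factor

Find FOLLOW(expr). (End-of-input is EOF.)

In params → expr params: add FIRST(params)\{λ} = { r, u, x }.
  Since params is nullable, also add FOLLOW(params) = { EOF, r, u, w, x }.
Union: FOLLOW(expr) = { EOF, r, u, w, x }.

{ EOF, r, u, w, x }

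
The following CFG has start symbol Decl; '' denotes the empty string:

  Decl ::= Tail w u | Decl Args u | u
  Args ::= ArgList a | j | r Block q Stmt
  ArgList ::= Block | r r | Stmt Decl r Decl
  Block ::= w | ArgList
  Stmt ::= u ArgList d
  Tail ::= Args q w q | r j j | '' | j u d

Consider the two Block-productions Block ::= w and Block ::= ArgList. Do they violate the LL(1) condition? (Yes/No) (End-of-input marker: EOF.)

Yes

FIRST(w) = { w } and FIRST(ArgList) = { r, u, w }.
Both contain w, so the two alternatives are not disjoint — LL(1) conflict.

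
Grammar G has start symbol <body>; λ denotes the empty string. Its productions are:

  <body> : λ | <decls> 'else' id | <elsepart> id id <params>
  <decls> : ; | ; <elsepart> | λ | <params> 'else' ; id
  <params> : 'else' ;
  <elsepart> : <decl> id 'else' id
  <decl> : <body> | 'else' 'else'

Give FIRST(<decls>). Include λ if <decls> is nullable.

<decls> : ; contributes {;}.
<decls> : ; <elsepart> contributes {;}.
<decls> : λ contributes λ.
From <decls> : <params> 'else' ; id: add FIRST(<params>) = { 'else' }.
Union: FIRST(<decls>) = { 'else', ;, λ }.

{ 'else', ;, λ }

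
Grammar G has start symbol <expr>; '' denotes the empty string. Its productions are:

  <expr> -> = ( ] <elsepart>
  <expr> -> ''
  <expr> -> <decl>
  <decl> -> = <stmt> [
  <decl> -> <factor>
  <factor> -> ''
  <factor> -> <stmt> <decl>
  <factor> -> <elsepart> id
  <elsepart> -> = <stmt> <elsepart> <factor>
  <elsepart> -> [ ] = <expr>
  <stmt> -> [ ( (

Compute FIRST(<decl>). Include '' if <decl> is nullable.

<decl> -> = <stmt> [ contributes {=}.
From <decl> -> <factor>: add FIRST(<factor>) = { =, [, '' } (including '' since <factor> is nullable).
Union: FIRST(<decl>) = { =, [, '' }.

{ =, [, '' }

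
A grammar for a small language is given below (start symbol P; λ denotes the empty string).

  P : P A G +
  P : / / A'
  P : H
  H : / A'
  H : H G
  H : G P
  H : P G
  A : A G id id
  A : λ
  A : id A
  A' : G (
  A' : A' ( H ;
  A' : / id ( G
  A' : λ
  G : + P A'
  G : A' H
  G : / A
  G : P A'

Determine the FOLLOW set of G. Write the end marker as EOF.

In P : P A G +: add FIRST(+) = { + }.
In H : H G: G is at the end, add FOLLOW(H) = { EOF, (, +, /, ;, id }.
In H : G P: add FIRST(P) = { (, +, / }.
In H : P G: G is at the end, add FOLLOW(H) = { EOF, (, +, /, ;, id }.
In A : A G id id: add FIRST(id id) = { id }.
In A' : G (: add FIRST(() = { ( }.
In A' : / id ( G: G is at the end, add FOLLOW(A') = { EOF, (, +, /, ;, id }.
Union: FOLLOW(G) = { EOF, (, +, /, ;, id }.

{ EOF, (, +, /, ;, id }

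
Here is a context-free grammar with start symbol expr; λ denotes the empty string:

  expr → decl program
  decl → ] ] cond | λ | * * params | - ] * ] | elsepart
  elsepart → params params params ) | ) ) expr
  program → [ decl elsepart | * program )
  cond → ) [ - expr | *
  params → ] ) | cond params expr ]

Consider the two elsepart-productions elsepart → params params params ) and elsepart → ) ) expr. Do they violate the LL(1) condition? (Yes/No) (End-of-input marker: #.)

Yes

FIRST(params params params )) = { ), *, ] } and FIRST() ) expr) = { ) }.
Both contain ), so the two alternatives are not disjoint — LL(1) conflict.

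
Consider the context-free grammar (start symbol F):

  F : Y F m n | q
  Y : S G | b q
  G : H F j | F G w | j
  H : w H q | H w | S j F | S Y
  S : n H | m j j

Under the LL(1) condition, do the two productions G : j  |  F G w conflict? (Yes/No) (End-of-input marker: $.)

No

FIRST(j) = { j } and FIRST(F G w) = { b, m, n, q }.
The FIRST sets are disjoint and neither alternative is nullable — no conflict.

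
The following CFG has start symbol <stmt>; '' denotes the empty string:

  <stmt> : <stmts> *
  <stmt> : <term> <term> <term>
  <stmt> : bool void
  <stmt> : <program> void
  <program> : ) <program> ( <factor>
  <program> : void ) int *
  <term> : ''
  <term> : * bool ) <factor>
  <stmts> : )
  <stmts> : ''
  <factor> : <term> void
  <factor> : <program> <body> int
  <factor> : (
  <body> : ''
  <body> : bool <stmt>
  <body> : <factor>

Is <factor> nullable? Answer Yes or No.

Nullable nonterminals: <body>, <stmt>, <stmts>, <term>.
No production of <factor> has an RHS whose symbols are all nullable, so <factor> is not nullable.

No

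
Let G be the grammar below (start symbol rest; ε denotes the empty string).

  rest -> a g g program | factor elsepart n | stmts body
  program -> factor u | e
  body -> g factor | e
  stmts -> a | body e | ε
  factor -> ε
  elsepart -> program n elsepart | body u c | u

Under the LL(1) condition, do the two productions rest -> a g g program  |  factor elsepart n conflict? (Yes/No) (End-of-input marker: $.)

FIRST(a g g program) = { a } and FIRST(factor elsepart n) = { e, g, u }.
The FIRST sets are disjoint and neither alternative is nullable — no conflict.

No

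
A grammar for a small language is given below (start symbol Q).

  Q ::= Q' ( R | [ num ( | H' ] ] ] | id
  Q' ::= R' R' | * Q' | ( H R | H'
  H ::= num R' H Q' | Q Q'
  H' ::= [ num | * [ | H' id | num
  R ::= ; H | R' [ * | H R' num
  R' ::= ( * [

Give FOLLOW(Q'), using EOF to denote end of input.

{ EOF, (, *, ;, [, id, num }

In Q ::= Q' ( R: add FIRST(( R) = { ( }.
In Q' ::= * Q': Q' is at the end, add FOLLOW(Q') = { EOF, (, *, ;, [, id, num }.
In H ::= num R' H Q': Q' is at the end, add FOLLOW(H) = { EOF, (, *, ;, [, id, num }.
In H ::= Q Q': Q' is at the end, add FOLLOW(H) = { EOF, (, *, ;, [, id, num }.
Union: FOLLOW(Q') = { EOF, (, *, ;, [, id, num }.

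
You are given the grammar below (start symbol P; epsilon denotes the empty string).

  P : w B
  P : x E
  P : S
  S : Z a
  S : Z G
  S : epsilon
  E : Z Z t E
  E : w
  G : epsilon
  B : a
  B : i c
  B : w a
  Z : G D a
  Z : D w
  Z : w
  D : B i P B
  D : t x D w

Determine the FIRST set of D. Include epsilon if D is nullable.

From D : B i P B: add FIRST(B) = { a, i, w }.
D : t x D w contributes {t}.
Union: FIRST(D) = { a, i, t, w }.

{ a, i, t, w }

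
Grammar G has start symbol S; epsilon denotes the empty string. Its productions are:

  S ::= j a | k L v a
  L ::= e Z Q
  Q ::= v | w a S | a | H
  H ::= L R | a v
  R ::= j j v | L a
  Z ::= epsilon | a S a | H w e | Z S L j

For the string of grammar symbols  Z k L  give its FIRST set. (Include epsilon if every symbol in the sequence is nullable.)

{ a, e, j, k }

Add FIRST(Z)\{epsilon} = { a, e, j, k }; Z is nullable, continue.
k is a terminal; add {k} and stop.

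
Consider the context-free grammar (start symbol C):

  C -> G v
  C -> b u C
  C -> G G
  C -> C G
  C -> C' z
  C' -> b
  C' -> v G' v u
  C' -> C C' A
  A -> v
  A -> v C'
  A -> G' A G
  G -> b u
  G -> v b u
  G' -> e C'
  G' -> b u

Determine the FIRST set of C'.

C' -> b contributes {b}.
C' -> v G' v u contributes {v}.
From C' -> C C' A: add FIRST(C) = { b, v }.
Union: FIRST(C') = { b, v }.

{ b, v }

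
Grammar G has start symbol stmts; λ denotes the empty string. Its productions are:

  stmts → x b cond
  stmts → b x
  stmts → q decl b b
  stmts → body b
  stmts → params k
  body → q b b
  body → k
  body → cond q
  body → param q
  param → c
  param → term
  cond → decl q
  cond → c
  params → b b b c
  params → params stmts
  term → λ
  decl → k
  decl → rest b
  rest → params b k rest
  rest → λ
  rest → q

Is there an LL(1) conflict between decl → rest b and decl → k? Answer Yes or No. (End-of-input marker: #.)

FIRST(rest b) = { b, q } and FIRST(k) = { k }.
The FIRST sets are disjoint and neither alternative is nullable — no conflict.

No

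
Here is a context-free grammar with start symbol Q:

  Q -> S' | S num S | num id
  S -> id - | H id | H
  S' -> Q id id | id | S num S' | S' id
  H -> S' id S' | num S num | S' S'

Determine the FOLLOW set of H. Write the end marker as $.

{ $, id, num }

In S -> H id: add FIRST(id) = { id }.
In S -> H: H is at the end, add FOLLOW(S) = { $, id, num }.
Union: FOLLOW(H) = { $, id, num }.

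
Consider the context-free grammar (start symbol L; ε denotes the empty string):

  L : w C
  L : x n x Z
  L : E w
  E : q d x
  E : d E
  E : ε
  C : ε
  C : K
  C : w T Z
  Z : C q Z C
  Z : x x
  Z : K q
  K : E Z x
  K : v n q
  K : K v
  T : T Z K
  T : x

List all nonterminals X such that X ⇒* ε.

{ C, E }

Directly nullable (have an ε-production): E, C.
No other nonterminal has a production whose RHS symbols are all nullable.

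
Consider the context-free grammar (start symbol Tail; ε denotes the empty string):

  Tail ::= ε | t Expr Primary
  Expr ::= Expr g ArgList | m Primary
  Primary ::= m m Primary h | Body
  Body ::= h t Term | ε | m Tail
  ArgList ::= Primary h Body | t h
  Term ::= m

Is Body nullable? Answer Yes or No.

Body has an ε-production, so Body ⇒ ε.

Yes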